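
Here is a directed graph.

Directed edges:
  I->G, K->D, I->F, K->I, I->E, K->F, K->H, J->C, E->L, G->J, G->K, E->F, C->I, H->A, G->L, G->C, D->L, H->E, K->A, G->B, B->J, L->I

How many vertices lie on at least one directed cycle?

10

A vertex is on a directed cycle iff it belongs to a strongly connected component of size ≥ 2 (or has a self-loop).
The vertices on cycles are {B, C, D, E, G, H, I, J, K, L} — 10 in total.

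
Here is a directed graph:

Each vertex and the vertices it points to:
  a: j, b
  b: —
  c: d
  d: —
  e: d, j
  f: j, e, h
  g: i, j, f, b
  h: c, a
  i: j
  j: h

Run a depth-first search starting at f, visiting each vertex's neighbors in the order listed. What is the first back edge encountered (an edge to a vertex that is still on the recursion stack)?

a->j

DFS from f (visiting each vertex's neighbors in the order listed); mark gray on enter, black on exit:
f gray
  j gray
    h gray
      c gray
        d gray
        d black
      c black
      a gray
        a→j: j is gray → back edge
First back edge: a → j.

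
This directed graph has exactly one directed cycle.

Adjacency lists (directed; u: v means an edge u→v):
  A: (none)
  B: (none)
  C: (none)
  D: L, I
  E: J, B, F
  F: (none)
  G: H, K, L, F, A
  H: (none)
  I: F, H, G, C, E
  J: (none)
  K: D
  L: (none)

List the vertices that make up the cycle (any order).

D, G, I, K

DFS with gray/black marking from I:
I gray
  F gray
  F black
  H gray
  H black
  G gray
    G→H: H black — skip
    K gray
      D gray
        L gray
        L black
        D→I: I is gray → back edge
Back edge closes the cycle I → G → K → D → I; its vertices are {D, G, I, K}.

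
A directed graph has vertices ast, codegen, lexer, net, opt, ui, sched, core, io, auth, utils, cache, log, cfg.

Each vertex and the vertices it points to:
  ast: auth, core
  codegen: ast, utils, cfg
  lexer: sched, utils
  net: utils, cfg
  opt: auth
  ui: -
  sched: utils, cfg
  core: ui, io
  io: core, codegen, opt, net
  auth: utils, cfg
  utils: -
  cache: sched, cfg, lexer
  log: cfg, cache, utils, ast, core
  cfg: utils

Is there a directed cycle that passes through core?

Yes

core is on a cycle iff core can reach itself via ≥1 edge.
core → io → core — yes.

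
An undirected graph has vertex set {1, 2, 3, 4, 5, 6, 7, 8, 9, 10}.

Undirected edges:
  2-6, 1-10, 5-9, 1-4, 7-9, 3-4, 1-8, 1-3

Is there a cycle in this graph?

Yes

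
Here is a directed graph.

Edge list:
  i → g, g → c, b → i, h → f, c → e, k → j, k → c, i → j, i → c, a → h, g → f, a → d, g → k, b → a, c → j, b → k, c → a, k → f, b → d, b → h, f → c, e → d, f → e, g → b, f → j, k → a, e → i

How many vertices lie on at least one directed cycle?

9

A vertex is on a directed cycle iff it belongs to a strongly connected component of size ≥ 2 (or has a self-loop).
The vertices on cycles are {a, b, c, e, f, g, h, i, k} — 9 in total.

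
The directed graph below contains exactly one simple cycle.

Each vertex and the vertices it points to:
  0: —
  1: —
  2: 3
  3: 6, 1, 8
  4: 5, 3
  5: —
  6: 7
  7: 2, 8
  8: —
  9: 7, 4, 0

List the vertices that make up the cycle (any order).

DFS with gray/black marking from 7:
7 gray
  2 gray
    3 gray
      6 gray
        6→7: 7 is gray → back edge
Back edge closes the cycle 7 → 2 → 3 → 6 → 7; its vertices are {2, 3, 6, 7}.

2, 3, 6, 7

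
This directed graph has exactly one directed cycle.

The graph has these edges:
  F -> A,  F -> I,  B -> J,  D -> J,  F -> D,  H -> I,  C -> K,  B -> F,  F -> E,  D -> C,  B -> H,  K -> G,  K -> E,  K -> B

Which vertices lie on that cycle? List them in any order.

B, C, D, F, K

DFS with gray/black marking from C:
C gray
  K gray
    G gray
    G black
    E gray
    E black
    B gray
      J gray
      J black
      F gray
        D gray
          D→J: J black — skip
          D→C: C is gray → back edge
Back edge closes the cycle C → K → B → F → D → C; its vertices are {B, C, D, F, K}.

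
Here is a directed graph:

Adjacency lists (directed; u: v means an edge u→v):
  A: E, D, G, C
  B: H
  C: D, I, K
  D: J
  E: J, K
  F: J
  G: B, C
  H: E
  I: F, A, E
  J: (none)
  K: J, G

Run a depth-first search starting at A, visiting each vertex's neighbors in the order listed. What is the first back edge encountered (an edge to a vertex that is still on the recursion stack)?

H->E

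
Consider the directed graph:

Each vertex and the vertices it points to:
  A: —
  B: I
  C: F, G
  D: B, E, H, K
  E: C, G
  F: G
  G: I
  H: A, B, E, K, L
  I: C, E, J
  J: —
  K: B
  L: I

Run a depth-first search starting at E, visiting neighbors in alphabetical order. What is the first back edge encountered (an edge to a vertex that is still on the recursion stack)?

I->C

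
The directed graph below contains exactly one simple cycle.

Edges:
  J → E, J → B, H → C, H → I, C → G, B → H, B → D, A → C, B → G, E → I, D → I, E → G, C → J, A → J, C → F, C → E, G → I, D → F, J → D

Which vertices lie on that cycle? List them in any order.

B, C, H, J

DFS with gray/black marking from J:
J gray
  D gray
    I gray
    I black
    F gray
    F black
  D black
  B gray
    B→D: D black — skip
    G gray
      G→I: I black — skip
    G black
    H gray
      H→I: I black — skip
      C gray
        E gray
          E→I: I black — skip
          E→G: G black — skip
        E black
        C→F: F black — skip
        C→G: G black — skip
        C→J: J is gray → back edge
Back edge closes the cycle J → B → H → C → J; its vertices are {B, C, H, J}.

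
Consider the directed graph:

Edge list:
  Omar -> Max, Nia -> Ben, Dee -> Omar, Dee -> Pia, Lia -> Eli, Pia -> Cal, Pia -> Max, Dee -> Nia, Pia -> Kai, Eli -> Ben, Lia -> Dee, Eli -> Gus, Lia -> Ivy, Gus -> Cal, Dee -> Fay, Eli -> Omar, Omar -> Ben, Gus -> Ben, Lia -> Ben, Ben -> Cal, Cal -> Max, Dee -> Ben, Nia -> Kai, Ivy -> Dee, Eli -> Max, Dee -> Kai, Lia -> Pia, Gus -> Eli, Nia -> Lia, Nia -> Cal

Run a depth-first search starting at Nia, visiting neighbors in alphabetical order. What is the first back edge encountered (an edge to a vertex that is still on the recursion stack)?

DFS from Nia (visiting neighbors in alphabetical order); mark gray on enter, black on exit:
Nia gray
  Ben gray
    Cal gray
      Max gray
      Max black
    Cal black
  Ben black
  Nia→Cal: Cal black — skip
  Kai gray
  Kai black
  Lia gray
    Lia→Ben: Ben black — skip
    Dee gray
      Dee→Ben: Ben black — skip
      Fay gray
      Fay black
      Dee→Kai: Kai black — skip
      Dee→Nia: Nia is gray → back edge
First back edge: Dee → Nia.

Dee→Nia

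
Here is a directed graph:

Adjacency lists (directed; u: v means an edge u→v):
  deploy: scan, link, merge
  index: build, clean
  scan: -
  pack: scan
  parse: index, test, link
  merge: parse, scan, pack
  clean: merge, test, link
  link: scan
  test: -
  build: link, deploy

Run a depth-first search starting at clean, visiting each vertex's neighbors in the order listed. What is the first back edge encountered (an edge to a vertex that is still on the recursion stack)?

deploy->merge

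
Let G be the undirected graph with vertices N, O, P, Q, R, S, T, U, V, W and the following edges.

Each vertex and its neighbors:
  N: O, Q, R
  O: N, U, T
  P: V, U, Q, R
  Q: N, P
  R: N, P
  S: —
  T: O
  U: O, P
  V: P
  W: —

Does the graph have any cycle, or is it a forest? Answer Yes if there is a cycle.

DFS, tracking each vertex's parent; an edge to a visited non-parent vertex closes a cycle.
Start from U:
visit U (parent –)
  visit O (parent U)
    visit N (parent O)
      N–O: parent, skip
      visit Q (parent N)
        Q–N: parent, skip
        visit P (parent Q)
          visit V (parent P)
            V–P: parent, skip
          P–U: U visited and ≠ parent → cycle
Cycle: U – O – N – Q – P – U.

Yes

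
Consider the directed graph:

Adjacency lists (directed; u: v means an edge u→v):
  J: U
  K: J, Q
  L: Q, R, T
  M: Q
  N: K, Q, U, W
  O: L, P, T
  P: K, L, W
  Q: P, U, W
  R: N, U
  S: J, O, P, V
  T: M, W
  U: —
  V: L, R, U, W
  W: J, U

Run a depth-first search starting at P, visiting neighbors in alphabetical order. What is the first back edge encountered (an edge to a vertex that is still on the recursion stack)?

DFS from P (visiting neighbors in alphabetical order); mark gray on enter, black on exit:
P gray
  K gray
    J gray
      U gray
      U black
    J black
    Q gray
      Q→P: P is gray → back edge
First back edge: Q → P.

Q→P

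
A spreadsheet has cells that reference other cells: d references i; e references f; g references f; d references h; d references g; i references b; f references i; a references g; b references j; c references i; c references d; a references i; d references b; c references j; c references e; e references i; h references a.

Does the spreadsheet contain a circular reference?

DFS with white/gray/black marking, starting from c:
c gray
  j gray
  j black
  d gray
    h gray
      a gray
        i gray
          b gray
            b→j: j black — skip
          b black
        i black
        g gray
          f gray
            f→i: i black — skip
          f black
        g black
      a black
    h black
    d→g: g black — skip
    d→i: i black — skip
    d→b: b black — skip
  d black
  c→i: i black — skip
  e gray
    e→f: f black — skip
    e→i: i black — skip
  e black
c black
Every edge goes to a white or black vertex — no back edge, so the graph is acyclic.

No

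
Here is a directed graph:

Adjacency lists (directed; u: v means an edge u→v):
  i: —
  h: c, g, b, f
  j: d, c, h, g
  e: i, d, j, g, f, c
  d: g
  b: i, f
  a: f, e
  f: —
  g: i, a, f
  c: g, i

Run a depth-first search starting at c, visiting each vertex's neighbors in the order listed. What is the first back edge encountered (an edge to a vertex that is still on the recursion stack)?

d→g

DFS from c (visiting each vertex's neighbors in the order listed); mark gray on enter, black on exit:
c gray
  g gray
    i gray
    i black
    a gray
      f gray
      f black
      e gray
        e→i: i black — skip
        d gray
          d→g: g is gray → back edge
First back edge: d → g.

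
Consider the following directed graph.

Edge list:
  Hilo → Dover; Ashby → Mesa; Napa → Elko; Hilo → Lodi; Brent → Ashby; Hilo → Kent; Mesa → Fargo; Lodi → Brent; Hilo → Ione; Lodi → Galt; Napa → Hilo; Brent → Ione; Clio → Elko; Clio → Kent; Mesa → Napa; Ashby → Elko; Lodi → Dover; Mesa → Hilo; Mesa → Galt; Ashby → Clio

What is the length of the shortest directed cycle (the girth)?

5

For each vertex v, BFS finds the shortest path from v back to v.
The shortest such closed walk is Hilo → Lodi → Brent → Ashby → Mesa → Hilo, length 5.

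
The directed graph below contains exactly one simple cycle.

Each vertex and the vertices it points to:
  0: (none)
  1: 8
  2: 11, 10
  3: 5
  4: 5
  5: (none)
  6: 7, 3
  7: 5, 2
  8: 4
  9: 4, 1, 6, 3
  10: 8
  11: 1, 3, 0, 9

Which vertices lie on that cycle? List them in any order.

2, 6, 7, 9, 11

DFS with gray/black marking from 2:
2 gray
  11 gray
    1 gray
      8 gray
        4 gray
          5 gray
          5 black
        4 black
      8 black
    1 black
    3 gray
      3→5: 5 black — skip
    3 black
    0 gray
    0 black
    9 gray
      9→4: 4 black — skip
      9→1: 1 black — skip
      6 gray
        7 gray
          7→5: 5 black — skip
          7→2: 2 is gray → back edge
Back edge closes the cycle 2 → 11 → 9 → 6 → 7 → 2; its vertices are {2, 6, 7, 9, 11}.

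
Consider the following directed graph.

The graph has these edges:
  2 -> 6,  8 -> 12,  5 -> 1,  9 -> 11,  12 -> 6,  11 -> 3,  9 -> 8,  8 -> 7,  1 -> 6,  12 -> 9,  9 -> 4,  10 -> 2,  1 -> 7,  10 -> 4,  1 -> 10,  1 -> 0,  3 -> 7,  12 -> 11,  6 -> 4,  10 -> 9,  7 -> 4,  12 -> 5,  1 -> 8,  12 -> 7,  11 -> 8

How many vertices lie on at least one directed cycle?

A vertex is on a directed cycle iff it belongs to a strongly connected component of size ≥ 2 (or has a self-loop).
The vertices on cycles are {1, 5, 8, 9, 10, 11, 12} — 7 in total.

7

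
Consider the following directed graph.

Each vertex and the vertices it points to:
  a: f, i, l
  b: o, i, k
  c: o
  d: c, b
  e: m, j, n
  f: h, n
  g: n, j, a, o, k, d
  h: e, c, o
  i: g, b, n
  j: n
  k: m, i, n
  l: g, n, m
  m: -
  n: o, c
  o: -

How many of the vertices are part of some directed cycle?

7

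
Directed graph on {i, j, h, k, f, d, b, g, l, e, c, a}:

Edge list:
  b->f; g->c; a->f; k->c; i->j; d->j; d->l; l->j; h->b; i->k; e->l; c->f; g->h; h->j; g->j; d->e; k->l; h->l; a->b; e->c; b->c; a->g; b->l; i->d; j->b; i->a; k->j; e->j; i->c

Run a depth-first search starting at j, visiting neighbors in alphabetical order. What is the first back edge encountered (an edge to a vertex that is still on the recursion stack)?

l->j

DFS from j (visiting neighbors in alphabetical order); mark gray on enter, black on exit:
j gray
  b gray
    c gray
      f gray
      f black
    c black
    b→f: f black — skip
    l gray
      l→j: j is gray → back edge
First back edge: l → j.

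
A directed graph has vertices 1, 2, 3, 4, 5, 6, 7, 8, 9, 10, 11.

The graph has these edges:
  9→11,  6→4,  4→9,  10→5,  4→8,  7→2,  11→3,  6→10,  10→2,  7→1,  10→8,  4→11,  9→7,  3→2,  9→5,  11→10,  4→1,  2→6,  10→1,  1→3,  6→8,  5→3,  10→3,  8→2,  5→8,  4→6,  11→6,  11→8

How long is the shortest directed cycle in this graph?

2

For each vertex v, BFS finds the shortest path from v back to v.
The shortest such closed walk is 6 → 4 → 6, length 2.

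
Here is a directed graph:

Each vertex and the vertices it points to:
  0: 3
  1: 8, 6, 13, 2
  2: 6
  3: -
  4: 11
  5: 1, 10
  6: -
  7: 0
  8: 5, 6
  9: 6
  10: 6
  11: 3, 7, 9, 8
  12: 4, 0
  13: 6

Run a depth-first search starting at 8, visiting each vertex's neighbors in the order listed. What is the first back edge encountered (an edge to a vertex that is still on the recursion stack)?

DFS from 8 (visiting each vertex's neighbors in the order listed); mark gray on enter, black on exit:
8 gray
  5 gray
    1 gray
      1→8: 8 is gray → back edge
First back edge: 1 → 8.

1->8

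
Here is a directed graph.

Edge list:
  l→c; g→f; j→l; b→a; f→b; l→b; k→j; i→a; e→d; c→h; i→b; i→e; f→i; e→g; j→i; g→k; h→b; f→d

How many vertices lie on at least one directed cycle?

6

A vertex is on a directed cycle iff it belongs to a strongly connected component of size ≥ 2 (or has a self-loop).
The vertices on cycles are {e, f, g, i, j, k} — 6 in total.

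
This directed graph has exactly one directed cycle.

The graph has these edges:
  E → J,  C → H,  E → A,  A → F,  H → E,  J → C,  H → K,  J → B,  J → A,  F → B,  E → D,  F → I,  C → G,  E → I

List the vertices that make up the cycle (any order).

C, E, H, J

DFS with gray/black marking from C:
C gray
  G gray
  G black
  H gray
    E gray
      J gray
        A gray
          F gray
            B gray
            B black
            I gray
            I black
          F black
        A black
        J→B: B black — skip
        J→C: C is gray → back edge
Back edge closes the cycle C → H → E → J → C; its vertices are {C, E, H, J}.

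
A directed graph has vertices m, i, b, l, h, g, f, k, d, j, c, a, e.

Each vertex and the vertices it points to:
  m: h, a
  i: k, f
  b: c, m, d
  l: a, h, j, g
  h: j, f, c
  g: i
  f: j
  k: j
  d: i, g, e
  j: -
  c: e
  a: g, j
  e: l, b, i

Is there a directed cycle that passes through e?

Yes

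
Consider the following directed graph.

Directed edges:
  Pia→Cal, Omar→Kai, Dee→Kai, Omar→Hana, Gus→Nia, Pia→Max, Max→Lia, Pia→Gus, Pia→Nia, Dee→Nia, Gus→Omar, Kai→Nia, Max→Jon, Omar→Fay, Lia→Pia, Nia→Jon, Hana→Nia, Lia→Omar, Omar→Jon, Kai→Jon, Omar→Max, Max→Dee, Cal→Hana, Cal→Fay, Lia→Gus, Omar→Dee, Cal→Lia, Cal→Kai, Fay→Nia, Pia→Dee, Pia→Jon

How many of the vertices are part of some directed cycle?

A vertex is on a directed cycle iff it belongs to a strongly connected component of size ≥ 2 (or has a self-loop).
The vertices on cycles are {Cal, Gus, Lia, Max, Pia, Omar} — 6 in total.

6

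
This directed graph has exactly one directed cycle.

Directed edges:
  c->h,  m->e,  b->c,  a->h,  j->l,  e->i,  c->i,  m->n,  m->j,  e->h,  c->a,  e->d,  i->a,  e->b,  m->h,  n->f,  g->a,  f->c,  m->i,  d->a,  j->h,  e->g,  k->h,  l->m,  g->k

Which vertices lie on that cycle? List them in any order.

j, l, m

DFS with gray/black marking from l:
l gray
  m gray
    e gray
      b gray
        c gray
          h gray
          h black
          a gray
            a→h: h black — skip
          a black
          i gray
            i→a: a black — skip
          i black
        c black
      b black
      d gray
        d→a: a black — skip
      d black
      e→h: h black — skip
      e→i: i black — skip
      g gray
        g→a: a black — skip
        k gray
          k→h: h black — skip
        k black
      g black
    e black
    m→h: h black — skip
    j gray
      j→l: l is gray → back edge
Back edge closes the cycle l → m → j → l; its vertices are {j, l, m}.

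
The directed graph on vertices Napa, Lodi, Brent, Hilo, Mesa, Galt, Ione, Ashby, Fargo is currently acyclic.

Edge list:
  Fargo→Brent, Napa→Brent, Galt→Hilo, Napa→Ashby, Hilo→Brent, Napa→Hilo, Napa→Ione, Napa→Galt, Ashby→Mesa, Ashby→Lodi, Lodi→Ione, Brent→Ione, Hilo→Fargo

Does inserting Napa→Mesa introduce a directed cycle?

Adding Napa→Mesa creates a cycle iff Mesa can already reach Napa.
Explore from Mesa: no path reaches Napa. The graph stays acyclic.

No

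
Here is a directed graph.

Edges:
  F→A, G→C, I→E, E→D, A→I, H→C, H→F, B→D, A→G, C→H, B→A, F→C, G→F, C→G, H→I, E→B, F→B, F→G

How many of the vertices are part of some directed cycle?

A vertex is on a directed cycle iff it belongs to a strongly connected component of size ≥ 2 (or has a self-loop).
The vertices on cycles are {A, B, C, E, F, G, H, I} — 8 in total.

8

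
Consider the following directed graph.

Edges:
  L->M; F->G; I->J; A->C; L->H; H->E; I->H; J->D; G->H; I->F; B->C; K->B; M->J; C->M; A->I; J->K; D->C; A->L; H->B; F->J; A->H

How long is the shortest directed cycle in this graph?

4

For each vertex v, BFS finds the shortest path from v back to v.
The shortest such closed walk is C → M → J → D → C, length 4.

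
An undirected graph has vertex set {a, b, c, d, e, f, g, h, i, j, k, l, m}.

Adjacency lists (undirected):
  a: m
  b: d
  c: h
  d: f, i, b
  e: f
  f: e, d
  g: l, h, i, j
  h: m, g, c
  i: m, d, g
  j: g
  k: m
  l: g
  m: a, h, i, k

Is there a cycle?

Yes

DFS, tracking each vertex's parent; an edge to a visited non-parent vertex closes a cycle.
Start from i:
visit i (parent –)
  visit m (parent i)
    visit a (parent m)
      a–m: parent, skip
    visit h (parent m)
      h–m: parent, skip
      visit g (parent h)
        visit l (parent g)
          l–g: parent, skip
        g–h: parent, skip
        g–i: i visited and ≠ parent → cycle
Cycle: i – m – h – g – i.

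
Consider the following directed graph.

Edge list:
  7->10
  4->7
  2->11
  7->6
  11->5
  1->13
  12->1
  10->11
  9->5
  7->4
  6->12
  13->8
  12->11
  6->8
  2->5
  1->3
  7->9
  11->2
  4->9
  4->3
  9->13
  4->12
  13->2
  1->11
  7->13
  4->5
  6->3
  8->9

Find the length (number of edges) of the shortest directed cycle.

2

For each vertex v, BFS finds the shortest path from v back to v.
The shortest such closed walk is 7 → 4 → 7, length 2.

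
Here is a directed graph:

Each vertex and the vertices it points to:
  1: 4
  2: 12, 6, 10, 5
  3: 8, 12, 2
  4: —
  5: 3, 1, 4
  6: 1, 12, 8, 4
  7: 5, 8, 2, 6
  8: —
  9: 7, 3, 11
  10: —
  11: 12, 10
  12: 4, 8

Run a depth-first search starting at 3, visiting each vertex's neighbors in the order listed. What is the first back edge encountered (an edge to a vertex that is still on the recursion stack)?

5→3

DFS from 3 (visiting each vertex's neighbors in the order listed); mark gray on enter, black on exit:
3 gray
  8 gray
  8 black
  12 gray
    4 gray
    4 black
    12→8: 8 black — skip
  12 black
  2 gray
    2→12: 12 black — skip
    6 gray
      1 gray
        1→4: 4 black — skip
      1 black
      6→12: 12 black — skip
      6→8: 8 black — skip
      6→4: 4 black — skip
    6 black
    10 gray
    10 black
    5 gray
      5→3: 3 is gray → back edge
First back edge: 5 → 3.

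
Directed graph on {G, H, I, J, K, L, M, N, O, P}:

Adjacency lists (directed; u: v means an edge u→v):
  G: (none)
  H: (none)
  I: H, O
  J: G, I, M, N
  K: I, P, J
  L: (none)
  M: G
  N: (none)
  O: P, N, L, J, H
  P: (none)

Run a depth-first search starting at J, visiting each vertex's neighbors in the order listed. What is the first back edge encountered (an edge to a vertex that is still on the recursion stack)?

O->J

DFS from J (visiting each vertex's neighbors in the order listed); mark gray on enter, black on exit:
J gray
  G gray
  G black
  I gray
    H gray
    H black
    O gray
      P gray
      P black
      N gray
      N black
      L gray
      L black
      O→J: J is gray → back edge
First back edge: O → J.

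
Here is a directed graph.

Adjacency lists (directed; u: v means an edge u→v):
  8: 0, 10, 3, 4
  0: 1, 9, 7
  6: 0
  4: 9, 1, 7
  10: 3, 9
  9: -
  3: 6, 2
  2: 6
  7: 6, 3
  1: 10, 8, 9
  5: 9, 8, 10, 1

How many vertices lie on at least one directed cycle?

9

A vertex is on a directed cycle iff it belongs to a strongly connected component of size ≥ 2 (or has a self-loop).
The vertices on cycles are {0, 1, 2, 3, 4, 6, 7, 8, 10} — 9 in total.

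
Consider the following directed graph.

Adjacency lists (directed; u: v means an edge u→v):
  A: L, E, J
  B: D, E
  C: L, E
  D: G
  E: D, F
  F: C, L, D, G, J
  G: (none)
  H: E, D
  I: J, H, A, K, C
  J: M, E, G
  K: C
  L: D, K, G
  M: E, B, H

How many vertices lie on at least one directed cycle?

A vertex is on a directed cycle iff it belongs to a strongly connected component of size ≥ 2 (or has a self-loop).
The vertices on cycles are {B, C, E, F, H, J, K, L, M} — 9 in total.

9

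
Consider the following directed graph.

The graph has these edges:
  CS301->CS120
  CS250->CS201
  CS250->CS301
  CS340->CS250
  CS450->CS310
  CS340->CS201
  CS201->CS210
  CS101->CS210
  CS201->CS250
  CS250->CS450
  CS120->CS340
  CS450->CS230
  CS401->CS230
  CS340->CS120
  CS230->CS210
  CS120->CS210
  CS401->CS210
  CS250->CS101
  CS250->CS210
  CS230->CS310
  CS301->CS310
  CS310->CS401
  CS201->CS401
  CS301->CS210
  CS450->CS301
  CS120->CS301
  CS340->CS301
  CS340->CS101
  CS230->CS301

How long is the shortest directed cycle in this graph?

For each vertex v, BFS finds the shortest path from v back to v.
The shortest such closed walk is CS340 → CS120 → CS340, length 2.

2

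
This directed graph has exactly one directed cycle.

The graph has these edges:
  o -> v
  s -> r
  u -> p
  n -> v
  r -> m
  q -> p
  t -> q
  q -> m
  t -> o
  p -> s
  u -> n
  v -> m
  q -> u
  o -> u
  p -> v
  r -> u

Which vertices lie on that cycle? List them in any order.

p, r, s, u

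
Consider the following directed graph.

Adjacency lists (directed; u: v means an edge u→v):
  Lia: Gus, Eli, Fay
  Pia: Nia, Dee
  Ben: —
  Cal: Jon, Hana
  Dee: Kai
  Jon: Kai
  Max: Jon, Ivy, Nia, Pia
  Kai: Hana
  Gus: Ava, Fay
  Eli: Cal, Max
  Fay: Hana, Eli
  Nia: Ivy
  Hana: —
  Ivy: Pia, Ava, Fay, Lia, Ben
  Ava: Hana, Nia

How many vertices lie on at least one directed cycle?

9

A vertex is on a directed cycle iff it belongs to a strongly connected component of size ≥ 2 (or has a self-loop).
The vertices on cycles are {Ava, Eli, Fay, Gus, Ivy, Lia, Max, Nia, Pia} — 9 in total.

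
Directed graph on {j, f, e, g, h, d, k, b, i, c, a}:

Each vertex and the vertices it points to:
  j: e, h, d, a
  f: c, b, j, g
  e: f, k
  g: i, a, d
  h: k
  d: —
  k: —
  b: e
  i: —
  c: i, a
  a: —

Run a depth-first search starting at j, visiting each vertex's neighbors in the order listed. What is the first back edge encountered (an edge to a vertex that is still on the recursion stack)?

b→e

DFS from j (visiting each vertex's neighbors in the order listed); mark gray on enter, black on exit:
j gray
  e gray
    f gray
      c gray
        i gray
        i black
        a gray
        a black
      c black
      b gray
        b→e: e is gray → back edge
First back edge: b → e.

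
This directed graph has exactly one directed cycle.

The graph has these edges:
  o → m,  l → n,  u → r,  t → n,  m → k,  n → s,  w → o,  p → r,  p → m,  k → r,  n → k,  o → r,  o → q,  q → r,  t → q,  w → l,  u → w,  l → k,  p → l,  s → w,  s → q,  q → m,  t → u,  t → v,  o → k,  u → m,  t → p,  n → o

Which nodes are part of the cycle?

DFS with gray/black marking from n:
n gray
  s gray
    q gray
      m gray
        k gray
          r gray
          r black
        k black
      m black
      q→r: r black — skip
    q black
    w gray
      o gray
        o→r: r black — skip
        o→k: k black — skip
        o→q: q black — skip
        o→m: m black — skip
      o black
      l gray
        l→k: k black — skip
        l→n: n is gray → back edge
Back edge closes the cycle n → s → w → l → n; its vertices are {l, n, s, w}.

l, n, s, w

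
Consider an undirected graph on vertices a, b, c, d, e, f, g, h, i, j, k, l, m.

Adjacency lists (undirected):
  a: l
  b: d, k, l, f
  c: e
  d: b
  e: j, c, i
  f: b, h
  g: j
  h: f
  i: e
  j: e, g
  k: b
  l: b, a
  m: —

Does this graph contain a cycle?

DFS, tracking each vertex's parent; an edge to a visited non-parent vertex closes a cycle.
Start from f:
visit f (parent –)
  visit b (parent f)
    visit d (parent b)
      d–b: parent, skip
    visit k (parent b)
      k–b: parent, skip
    visit l (parent b)
      l–b: parent, skip
      visit a (parent l)
        a–l: parent, skip
    b–f: parent, skip
  visit h (parent f)
    h–f: parent, skip
visit c (parent –)
  visit e (parent c)
    visit j (parent e)
      j–e: parent, skip
      visit g (parent j)
        g–j: parent, skip
    e–c: parent, skip
    visit i (parent e)
      i–e: parent, skip
visit m (parent –)
No non-parent visited neighbor found — the graph is a forest.

No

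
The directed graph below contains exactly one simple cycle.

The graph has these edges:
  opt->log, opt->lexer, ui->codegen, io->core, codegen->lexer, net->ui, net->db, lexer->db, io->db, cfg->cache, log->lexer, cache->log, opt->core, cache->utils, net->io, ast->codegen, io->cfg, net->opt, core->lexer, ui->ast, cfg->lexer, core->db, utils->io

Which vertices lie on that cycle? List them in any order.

io, cfg, cache, utils

DFS with gray/black marking from io:
io gray
  core gray
    lexer gray
      db gray
      db black
    lexer black
    core→db: db black — skip
  core black
  io→db: db black — skip
  cfg gray
    cfg→lexer: lexer black — skip
    cache gray
      utils gray
        utils→io: io is gray → back edge
Back edge closes the cycle io → cfg → cache → utils → io; its vertices are {io, cfg, cache, utils}.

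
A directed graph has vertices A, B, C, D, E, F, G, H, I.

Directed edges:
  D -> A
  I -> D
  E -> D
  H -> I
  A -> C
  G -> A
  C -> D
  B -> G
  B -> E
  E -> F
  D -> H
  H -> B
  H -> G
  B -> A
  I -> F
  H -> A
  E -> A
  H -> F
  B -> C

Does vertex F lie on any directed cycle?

No

F lies on a cycle iff there is a path from F back to itself.
Exploring from F, it never reaches itself; equivalently, its strongly connected component is a singleton.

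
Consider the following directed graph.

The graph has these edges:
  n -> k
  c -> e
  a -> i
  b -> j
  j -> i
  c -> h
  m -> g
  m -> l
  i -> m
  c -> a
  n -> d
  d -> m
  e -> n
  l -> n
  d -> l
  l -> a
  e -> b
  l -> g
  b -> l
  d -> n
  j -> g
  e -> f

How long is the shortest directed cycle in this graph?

For each vertex v, BFS finds the shortest path from v back to v.
The shortest such closed walk is n → d → n, length 2.

2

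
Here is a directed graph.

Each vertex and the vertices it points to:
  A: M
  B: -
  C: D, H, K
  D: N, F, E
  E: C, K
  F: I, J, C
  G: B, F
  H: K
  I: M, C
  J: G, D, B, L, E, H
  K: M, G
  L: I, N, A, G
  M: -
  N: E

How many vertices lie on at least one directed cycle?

11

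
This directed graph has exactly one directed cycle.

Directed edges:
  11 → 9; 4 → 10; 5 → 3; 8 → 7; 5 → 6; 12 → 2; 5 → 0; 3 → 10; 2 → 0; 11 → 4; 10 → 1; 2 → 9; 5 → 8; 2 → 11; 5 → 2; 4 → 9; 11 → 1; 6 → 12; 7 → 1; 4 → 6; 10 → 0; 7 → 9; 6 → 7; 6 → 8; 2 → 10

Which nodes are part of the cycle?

DFS with gray/black marking from 6:
6 gray
  12 gray
    2 gray
      9 gray
      9 black
      10 gray
        0 gray
        0 black
        1 gray
        1 black
      10 black
      11 gray
        11→9: 9 black — skip
        4 gray
          4→6: 6 is gray → back edge
Back edge closes the cycle 6 → 12 → 2 → 11 → 4 → 6; its vertices are {2, 4, 6, 11, 12}.

2, 4, 6, 11, 12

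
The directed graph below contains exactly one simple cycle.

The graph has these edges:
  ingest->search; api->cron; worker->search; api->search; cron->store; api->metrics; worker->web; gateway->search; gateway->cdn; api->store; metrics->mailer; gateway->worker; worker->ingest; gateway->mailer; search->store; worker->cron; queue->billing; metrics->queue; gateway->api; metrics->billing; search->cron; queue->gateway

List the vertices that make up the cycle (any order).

api, queue, gateway, metrics

DFS with gray/black marking from gateway:
gateway gray
  search gray
    cron gray
      store gray
      store black
    cron black
    search→store: store black — skip
  search black
  mailer gray
  mailer black
  api gray
    api→cron: cron black — skip
    api→store: store black — skip
    metrics gray
      queue gray
        billing gray
        billing black
        queue→gateway: gateway is gray → back edge
Back edge closes the cycle gateway → api → metrics → queue → gateway; its vertices are {api, queue, gateway, metrics}.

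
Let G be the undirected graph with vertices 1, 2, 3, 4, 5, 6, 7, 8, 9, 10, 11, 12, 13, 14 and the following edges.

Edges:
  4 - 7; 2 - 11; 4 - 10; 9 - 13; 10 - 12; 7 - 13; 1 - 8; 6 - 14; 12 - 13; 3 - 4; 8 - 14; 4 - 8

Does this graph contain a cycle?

Yes

DFS, tracking each vertex's parent; an edge to a visited non-parent vertex closes a cycle.
Start from 13:
visit 13 (parent –)
  visit 9 (parent 13)
    9–13: parent, skip
  visit 12 (parent 13)
    visit 10 (parent 12)
      10–12: parent, skip
      visit 4 (parent 10)
        visit 3 (parent 4)
          3–4: parent, skip
        visit 7 (parent 4)
          7–4: parent, skip
          7–13: 13 visited and ≠ parent → cycle
Cycle: 13 – 12 – 10 – 4 – 7 – 13.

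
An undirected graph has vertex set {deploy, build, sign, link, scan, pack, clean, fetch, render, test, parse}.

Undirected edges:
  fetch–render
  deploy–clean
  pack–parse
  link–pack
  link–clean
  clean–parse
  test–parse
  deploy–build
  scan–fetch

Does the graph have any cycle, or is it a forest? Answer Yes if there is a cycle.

DFS, tracking each vertex's parent; an edge to a visited non-parent vertex closes a cycle.
Start from sign:
visit sign (parent –)
visit deploy (parent –)
  visit clean (parent deploy)
    clean–deploy: parent, skip
    visit parse (parent clean)
      visit test (parent parse)
        test–parse: parent, skip
      parse–clean: parent, skip
      visit pack (parent parse)
        pack–parse: parent, skip
        visit link (parent pack)
          link–pack: parent, skip
          link–clean: clean visited and ≠ parent → cycle
Cycle: clean – parse – pack – link – clean.

Yes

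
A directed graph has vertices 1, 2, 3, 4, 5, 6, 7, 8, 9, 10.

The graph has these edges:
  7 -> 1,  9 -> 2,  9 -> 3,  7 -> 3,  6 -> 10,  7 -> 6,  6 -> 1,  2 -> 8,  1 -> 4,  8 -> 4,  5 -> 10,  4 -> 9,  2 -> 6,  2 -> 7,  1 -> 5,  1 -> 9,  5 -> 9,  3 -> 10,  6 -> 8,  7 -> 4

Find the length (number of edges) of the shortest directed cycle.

4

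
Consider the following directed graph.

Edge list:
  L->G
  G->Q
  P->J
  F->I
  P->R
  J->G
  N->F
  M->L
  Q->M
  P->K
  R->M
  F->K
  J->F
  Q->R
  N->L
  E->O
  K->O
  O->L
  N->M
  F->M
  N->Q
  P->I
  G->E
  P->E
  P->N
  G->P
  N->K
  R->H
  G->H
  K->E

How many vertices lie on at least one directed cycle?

A vertex is on a directed cycle iff it belongs to a strongly connected component of size ≥ 2 (or has a self-loop).
The vertices on cycles are {E, F, G, J, K, L, M, N, O, P, Q, R} — 12 in total.

12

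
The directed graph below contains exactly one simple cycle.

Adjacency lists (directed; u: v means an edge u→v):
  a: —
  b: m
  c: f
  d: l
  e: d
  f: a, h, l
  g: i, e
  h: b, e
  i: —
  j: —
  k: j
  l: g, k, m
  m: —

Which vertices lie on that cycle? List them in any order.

d, e, g, l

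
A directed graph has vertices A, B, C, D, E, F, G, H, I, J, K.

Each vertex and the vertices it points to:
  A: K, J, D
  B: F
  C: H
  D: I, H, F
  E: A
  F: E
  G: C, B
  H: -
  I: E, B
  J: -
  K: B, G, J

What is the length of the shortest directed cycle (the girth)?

4

For each vertex v, BFS finds the shortest path from v back to v.
The shortest such closed walk is A → D → I → E → A, length 4.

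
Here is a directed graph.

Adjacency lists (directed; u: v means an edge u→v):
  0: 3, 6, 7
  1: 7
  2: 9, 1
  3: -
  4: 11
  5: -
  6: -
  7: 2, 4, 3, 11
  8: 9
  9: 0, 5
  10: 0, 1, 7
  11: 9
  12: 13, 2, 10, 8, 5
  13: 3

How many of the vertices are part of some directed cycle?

A vertex is on a directed cycle iff it belongs to a strongly connected component of size ≥ 2 (or has a self-loop).
The vertices on cycles are {0, 1, 2, 4, 7, 9, 11} — 7 in total.

7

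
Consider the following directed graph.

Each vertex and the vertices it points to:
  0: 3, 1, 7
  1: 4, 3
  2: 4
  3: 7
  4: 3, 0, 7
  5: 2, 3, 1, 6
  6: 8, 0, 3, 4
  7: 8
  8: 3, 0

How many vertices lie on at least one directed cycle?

6

A vertex is on a directed cycle iff it belongs to a strongly connected component of size ≥ 2 (or has a self-loop).
The vertices on cycles are {0, 1, 3, 4, 7, 8} — 6 in total.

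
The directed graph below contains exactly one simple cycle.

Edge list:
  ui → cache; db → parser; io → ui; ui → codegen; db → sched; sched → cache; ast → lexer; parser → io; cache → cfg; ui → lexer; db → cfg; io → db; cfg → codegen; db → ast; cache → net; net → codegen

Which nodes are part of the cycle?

db, io, parser

DFS with gray/black marking from io:
io gray
  ui gray
    codegen gray
    codegen black
    lexer gray
    lexer black
    cache gray
      net gray
        net→codegen: codegen black — skip
      net black
      cfg gray
        cfg→codegen: codegen black — skip
      cfg black
    cache black
  ui black
  db gray
    ast gray
      ast→lexer: lexer black — skip
    ast black
    db→cfg: cfg black — skip
    parser gray
      parser→io: io is gray → back edge
Back edge closes the cycle io → db → parser → io; its vertices are {db, io, parser}.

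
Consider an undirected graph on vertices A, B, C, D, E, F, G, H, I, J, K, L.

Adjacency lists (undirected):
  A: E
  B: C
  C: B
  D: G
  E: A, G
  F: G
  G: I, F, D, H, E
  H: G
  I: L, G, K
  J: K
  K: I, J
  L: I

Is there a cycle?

DFS, tracking each vertex's parent; an edge to a visited non-parent vertex closes a cycle.
Start from B:
visit B (parent –)
  visit C (parent B)
    C–B: parent, skip
visit A (parent –)
  visit E (parent A)
    E–A: parent, skip
    visit G (parent E)
      visit I (parent G)
        visit L (parent I)
          L–I: parent, skip
        I–G: parent, skip
        visit K (parent I)
          K–I: parent, skip
          visit J (parent K)
            J–K: parent, skip
      visit F (parent G)
        F–G: parent, skip
      visit D (parent G)
        D–G: parent, skip
      visit H (parent G)
        H–G: parent, skip
      G–E: parent, skip
No non-parent visited neighbor found — the graph is a forest.

No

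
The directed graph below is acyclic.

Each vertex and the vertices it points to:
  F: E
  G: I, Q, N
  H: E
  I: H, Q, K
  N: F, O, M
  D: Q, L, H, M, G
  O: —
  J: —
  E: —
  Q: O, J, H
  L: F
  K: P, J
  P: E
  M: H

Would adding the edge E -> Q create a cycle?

Yes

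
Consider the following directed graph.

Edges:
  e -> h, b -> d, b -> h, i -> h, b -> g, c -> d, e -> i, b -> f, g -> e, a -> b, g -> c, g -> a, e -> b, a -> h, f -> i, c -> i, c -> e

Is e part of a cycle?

Yes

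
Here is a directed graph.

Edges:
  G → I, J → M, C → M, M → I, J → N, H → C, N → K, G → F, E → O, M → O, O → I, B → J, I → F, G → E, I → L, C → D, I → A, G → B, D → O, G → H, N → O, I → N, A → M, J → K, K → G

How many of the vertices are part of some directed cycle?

A vertex is on a directed cycle iff it belongs to a strongly connected component of size ≥ 2 (or has a self-loop).
The vertices on cycles are {A, B, C, D, E, G, H, I, J, K, M, N, O} — 13 in total.

13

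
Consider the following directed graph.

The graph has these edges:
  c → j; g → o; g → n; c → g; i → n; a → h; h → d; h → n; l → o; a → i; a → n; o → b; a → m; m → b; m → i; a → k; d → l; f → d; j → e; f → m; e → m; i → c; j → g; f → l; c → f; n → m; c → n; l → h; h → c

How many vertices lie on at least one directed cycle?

A vertex is on a directed cycle iff it belongs to a strongly connected component of size ≥ 2 (or has a self-loop).
The vertices on cycles are {c, d, e, f, g, h, i, j, l, m, n} — 11 in total.

11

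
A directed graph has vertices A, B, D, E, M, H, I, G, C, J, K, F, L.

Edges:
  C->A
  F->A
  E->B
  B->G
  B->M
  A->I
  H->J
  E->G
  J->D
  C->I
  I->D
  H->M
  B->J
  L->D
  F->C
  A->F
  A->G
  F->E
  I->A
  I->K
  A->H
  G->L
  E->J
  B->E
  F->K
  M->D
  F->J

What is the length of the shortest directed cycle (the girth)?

For each vertex v, BFS finds the shortest path from v back to v.
The shortest such closed walk is F → A → F, length 2.

2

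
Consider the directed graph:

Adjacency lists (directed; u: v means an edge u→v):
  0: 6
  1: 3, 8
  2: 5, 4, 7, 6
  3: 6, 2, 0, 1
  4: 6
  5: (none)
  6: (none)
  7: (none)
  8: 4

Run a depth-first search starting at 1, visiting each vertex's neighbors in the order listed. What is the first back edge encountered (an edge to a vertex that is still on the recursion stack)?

DFS from 1 (visiting each vertex's neighbors in the order listed); mark gray on enter, black on exit:
1 gray
  3 gray
    6 gray
    6 black
    2 gray
      5 gray
      5 black
      4 gray
        4→6: 6 black — skip
      4 black
      7 gray
      7 black
      2→6: 6 black — skip
    2 black
    0 gray
      0→6: 6 black — skip
    0 black
    3→1: 1 is gray → back edge
First back edge: 3 → 1.

3→1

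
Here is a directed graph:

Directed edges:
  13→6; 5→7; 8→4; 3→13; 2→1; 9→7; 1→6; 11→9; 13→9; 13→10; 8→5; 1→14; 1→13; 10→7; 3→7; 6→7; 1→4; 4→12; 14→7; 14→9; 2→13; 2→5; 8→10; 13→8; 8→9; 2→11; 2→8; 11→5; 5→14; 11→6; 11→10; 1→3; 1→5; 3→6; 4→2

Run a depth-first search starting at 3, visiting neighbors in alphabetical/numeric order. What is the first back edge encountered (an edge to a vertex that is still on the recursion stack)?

1->3

DFS from 3 (visiting neighbors in alphabetical/numeric order); mark gray on enter, black on exit:
3 gray
  6 gray
    7 gray
    7 black
  6 black
  3→7: 7 black — skip
  13 gray
    13→6: 6 black — skip
    8 gray
      4 gray
        2 gray
          1 gray
            1→3: 3 is gray → back edge
First back edge: 1 → 3.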